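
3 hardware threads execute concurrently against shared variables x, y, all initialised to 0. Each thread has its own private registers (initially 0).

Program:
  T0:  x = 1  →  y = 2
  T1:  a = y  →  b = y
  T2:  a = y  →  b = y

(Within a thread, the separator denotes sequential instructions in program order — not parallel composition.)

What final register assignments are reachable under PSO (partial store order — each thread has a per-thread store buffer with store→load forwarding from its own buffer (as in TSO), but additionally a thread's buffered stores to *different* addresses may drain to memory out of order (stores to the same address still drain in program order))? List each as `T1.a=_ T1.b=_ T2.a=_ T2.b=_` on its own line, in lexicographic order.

outcome vector order: (T1.a,T1.b,T2.a,T2.b)
|PSO outcomes| = 9

T1.a=0 T1.b=0 T2.a=0 T2.b=0
T1.a=0 T1.b=0 T2.a=0 T2.b=2
T1.a=0 T1.b=0 T2.a=2 T2.b=2
T1.a=0 T1.b=2 T2.a=0 T2.b=0
T1.a=0 T1.b=2 T2.a=0 T2.b=2
T1.a=0 T1.b=2 T2.a=2 T2.b=2
T1.a=2 T1.b=2 T2.a=0 T2.b=0
T1.a=2 T1.b=2 T2.a=0 T2.b=2
T1.a=2 T1.b=2 T2.a=2 T2.b=2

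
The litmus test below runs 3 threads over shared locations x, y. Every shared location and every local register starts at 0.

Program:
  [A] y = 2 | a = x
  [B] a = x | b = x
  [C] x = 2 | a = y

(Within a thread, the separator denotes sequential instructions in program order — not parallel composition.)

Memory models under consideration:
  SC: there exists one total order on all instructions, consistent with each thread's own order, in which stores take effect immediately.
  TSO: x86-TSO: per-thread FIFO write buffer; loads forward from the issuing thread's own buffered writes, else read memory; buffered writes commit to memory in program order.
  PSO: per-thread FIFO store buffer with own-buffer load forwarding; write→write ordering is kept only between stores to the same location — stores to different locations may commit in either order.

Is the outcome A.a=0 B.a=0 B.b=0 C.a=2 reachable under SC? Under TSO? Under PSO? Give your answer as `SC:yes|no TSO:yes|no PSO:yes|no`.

SC:yes TSO:yes PSO:yes

outcome vector order: (A.a,B.a,B.b,C.a)
SC (9): (0,0,0,2) (0,0,2,2) (0,2,2,2) (2,0,0,0) (2,0,0,2) (2,0,2,0) (2,0,2,2) (2,2,2,0) (2,2,2,2)
TSO (12): (0,0,0,0) (0,0,0,2) (0,0,2,0) (0,0,2,2) (0,2,2,0) (0,2,2,2) (2,0,0,0) (2,0,0,2) (2,0,2,0) (2,0,2,2) (2,2,2,0) (2,2,2,2)
PSO (12): (0,0,0,0) (0,0,0,2) (0,0,2,0) (0,0,2,2) (0,2,2,0) (0,2,2,2) (2,0,0,0) (2,0,0,2) (2,0,2,0) (2,0,2,2) (2,2,2,0) (2,2,2,2)
target (0,0,0,2) ∈ {SC,TSO,PSO}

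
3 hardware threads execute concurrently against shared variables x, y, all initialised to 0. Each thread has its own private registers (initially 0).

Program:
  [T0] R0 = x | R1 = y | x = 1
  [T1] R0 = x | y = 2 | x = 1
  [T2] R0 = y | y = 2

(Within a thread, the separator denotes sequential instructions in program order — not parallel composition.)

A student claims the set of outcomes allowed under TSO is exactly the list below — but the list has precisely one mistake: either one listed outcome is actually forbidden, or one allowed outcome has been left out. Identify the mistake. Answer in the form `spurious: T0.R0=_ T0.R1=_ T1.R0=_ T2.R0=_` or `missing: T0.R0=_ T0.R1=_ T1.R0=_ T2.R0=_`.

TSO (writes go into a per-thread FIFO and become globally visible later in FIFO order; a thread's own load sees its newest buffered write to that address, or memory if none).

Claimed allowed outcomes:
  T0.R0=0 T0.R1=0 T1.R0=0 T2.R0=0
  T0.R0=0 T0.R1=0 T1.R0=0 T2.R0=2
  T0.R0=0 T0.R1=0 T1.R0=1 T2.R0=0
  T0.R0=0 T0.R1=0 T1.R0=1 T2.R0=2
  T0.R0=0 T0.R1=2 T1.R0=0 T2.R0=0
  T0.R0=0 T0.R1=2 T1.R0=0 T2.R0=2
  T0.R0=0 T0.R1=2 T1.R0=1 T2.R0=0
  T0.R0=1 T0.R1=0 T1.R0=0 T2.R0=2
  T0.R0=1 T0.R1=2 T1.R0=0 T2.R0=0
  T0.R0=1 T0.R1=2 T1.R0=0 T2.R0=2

spurious: T0.R0=1 T0.R1=0 T1.R0=0 T2.R0=2

outcome vector order: (T0.R0,T0.R1,T1.R0,T2.R0)
[TSO] allowed = {(0,0,0,0); (0,0,0,2); (0,0,1,0); (0,0,1,2); (0,2,0,0); (0,2,0,2); (0,2,1,0); (1,2,0,0); (1,2,0,2)}
claimed∖TSO = {(1,0,0,2)}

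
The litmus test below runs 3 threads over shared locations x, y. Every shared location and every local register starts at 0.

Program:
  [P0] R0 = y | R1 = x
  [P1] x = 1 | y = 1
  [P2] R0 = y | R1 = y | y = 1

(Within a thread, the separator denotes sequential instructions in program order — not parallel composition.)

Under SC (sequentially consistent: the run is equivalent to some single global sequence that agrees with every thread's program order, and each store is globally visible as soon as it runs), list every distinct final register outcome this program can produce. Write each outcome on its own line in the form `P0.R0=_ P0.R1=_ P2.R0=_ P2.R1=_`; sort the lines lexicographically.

outcome vector order: (P0.R0,P0.R1,P2.R0,P2.R1)
|SC outcomes| = 10

P0.R0=0 P0.R1=0 P2.R0=0 P2.R1=0
P0.R0=0 P0.R1=0 P2.R0=0 P2.R1=1
P0.R0=0 P0.R1=0 P2.R0=1 P2.R1=1
P0.R0=0 P0.R1=1 P2.R0=0 P2.R1=0
P0.R0=0 P0.R1=1 P2.R0=0 P2.R1=1
P0.R0=0 P0.R1=1 P2.R0=1 P2.R1=1
P0.R0=1 P0.R1=0 P2.R0=0 P2.R1=0
P0.R0=1 P0.R1=1 P2.R0=0 P2.R1=0
P0.R0=1 P0.R1=1 P2.R0=0 P2.R1=1
P0.R0=1 P0.R1=1 P2.R0=1 P2.R1=1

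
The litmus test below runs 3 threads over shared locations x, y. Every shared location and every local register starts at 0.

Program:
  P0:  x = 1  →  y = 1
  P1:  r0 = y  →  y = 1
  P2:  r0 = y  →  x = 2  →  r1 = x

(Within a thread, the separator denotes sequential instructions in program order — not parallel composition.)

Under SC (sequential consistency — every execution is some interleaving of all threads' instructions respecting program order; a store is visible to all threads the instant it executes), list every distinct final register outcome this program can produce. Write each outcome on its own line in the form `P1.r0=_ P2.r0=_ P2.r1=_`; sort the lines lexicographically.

outcome vector order: (P1.r0,P2.r0,P2.r1)
|SC outcomes| = 7

P1.r0=0 P2.r0=0 P2.r1=1
P1.r0=0 P2.r0=0 P2.r1=2
P1.r0=0 P2.r0=1 P2.r1=1
P1.r0=0 P2.r0=1 P2.r1=2
P1.r0=1 P2.r0=0 P2.r1=1
P1.r0=1 P2.r0=0 P2.r1=2
P1.r0=1 P2.r0=1 P2.r1=2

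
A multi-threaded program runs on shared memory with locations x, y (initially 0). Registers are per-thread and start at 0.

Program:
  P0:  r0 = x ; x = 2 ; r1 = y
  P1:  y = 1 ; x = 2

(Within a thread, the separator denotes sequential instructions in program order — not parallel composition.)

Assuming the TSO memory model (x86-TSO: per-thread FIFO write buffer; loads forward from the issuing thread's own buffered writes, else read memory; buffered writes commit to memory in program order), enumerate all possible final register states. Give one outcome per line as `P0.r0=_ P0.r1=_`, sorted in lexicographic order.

P0.r0=0 P0.r1=0
P0.r0=0 P0.r1=1
P0.r0=2 P0.r1=1

outcome vector order: (P0.r0,P0.r1)
|TSO outcomes| = 3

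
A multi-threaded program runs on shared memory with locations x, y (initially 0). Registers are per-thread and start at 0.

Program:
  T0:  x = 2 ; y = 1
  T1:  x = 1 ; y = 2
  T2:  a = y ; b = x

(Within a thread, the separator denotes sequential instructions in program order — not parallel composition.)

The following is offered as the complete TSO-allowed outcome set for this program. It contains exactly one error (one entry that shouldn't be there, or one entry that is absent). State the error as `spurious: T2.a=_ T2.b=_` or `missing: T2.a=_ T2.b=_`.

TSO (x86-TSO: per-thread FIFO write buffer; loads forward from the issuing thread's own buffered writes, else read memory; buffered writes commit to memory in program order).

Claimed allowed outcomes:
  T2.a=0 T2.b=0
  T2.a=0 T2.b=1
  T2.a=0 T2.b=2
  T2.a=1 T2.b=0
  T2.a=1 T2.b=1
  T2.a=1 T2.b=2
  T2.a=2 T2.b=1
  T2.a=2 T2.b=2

spurious: T2.a=1 T2.b=0

outcome vector order: (T2.a,T2.b)
under TSO → 00, 01, 02, 11, 12, 21, 22
claimed∖TSO = {10}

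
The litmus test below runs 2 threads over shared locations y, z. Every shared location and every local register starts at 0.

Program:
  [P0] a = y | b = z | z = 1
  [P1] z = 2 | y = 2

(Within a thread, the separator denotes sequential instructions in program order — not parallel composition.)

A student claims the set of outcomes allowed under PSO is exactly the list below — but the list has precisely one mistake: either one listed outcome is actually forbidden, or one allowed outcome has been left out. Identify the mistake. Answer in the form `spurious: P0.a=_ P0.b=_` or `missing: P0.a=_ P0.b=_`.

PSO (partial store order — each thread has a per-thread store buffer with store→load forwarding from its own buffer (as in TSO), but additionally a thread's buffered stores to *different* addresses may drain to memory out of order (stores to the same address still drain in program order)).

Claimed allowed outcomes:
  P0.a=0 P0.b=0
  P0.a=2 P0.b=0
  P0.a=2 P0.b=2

missing: P0.a=0 P0.b=2

outcome vector order: (P0.a,P0.b)
PSO: 4 outcomes — {(0,0); (0,2); (2,0); (2,2)}
PSO∖claimed = {(0,2)}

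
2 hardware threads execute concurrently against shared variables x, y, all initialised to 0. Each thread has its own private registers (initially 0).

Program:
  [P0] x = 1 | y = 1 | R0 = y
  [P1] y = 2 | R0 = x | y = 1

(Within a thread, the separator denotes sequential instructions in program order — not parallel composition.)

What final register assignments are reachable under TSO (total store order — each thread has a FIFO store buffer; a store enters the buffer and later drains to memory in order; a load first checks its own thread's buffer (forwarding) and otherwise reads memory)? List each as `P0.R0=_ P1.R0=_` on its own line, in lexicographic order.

P0.R0=1 P1.R0=0
P0.R0=1 P1.R0=1
P0.R0=2 P1.R0=0
P0.R0=2 P1.R0=1

outcome vector order: (P0.R0,P1.R0)
|TSO outcomes| = 4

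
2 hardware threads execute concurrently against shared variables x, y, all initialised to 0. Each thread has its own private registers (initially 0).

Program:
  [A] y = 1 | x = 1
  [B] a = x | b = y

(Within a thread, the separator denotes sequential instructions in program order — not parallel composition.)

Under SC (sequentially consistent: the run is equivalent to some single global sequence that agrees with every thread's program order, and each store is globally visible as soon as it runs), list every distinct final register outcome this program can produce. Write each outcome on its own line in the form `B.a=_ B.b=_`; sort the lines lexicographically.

outcome vector order: (B.a,B.b)
|SC outcomes| = 3

B.a=0 B.b=0
B.a=0 B.b=1
B.a=1 B.b=1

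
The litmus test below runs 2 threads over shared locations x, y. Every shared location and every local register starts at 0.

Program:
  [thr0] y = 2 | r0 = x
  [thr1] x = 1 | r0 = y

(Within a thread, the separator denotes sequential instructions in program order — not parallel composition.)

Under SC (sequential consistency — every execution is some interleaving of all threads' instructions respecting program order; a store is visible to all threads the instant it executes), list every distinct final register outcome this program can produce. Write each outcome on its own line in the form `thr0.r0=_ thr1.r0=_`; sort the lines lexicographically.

thr0.r0=0 thr1.r0=2
thr0.r0=1 thr1.r0=0
thr0.r0=1 thr1.r0=2

outcome vector order: (thr0.r0,thr1.r0)
|SC outcomes| = 3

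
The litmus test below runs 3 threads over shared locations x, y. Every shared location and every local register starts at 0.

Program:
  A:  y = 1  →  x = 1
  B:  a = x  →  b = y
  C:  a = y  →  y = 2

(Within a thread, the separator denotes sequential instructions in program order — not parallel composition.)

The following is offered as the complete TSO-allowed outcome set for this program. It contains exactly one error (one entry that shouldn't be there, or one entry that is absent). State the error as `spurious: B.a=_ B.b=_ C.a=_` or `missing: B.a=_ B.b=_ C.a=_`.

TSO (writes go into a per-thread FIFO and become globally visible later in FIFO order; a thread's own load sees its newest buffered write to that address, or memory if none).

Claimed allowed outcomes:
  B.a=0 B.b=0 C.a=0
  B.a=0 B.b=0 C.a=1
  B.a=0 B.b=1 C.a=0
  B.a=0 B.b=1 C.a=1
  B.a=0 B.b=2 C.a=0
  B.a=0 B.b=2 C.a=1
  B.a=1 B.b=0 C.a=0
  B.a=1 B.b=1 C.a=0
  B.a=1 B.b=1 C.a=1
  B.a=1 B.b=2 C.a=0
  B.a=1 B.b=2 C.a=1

spurious: B.a=1 B.b=0 C.a=0

outcome vector order: (B.a,B.b,C.a)
TSO: 10 outcomes — {000; 001; 010; 011; 020; 021; 110; 111; 120; 121}
claimed∖TSO = {100}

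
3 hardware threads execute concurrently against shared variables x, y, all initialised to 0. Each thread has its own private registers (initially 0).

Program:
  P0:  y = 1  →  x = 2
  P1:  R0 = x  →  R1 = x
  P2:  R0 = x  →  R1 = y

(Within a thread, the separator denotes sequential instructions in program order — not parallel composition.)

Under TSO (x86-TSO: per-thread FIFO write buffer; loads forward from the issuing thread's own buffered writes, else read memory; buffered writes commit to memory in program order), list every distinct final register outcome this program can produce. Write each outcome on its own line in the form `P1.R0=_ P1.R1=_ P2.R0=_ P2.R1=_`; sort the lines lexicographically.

P1.R0=0 P1.R1=0 P2.R0=0 P2.R1=0
P1.R0=0 P1.R1=0 P2.R0=0 P2.R1=1
P1.R0=0 P1.R1=0 P2.R0=2 P2.R1=1
P1.R0=0 P1.R1=2 P2.R0=0 P2.R1=0
P1.R0=0 P1.R1=2 P2.R0=0 P2.R1=1
P1.R0=0 P1.R1=2 P2.R0=2 P2.R1=1
P1.R0=2 P1.R1=2 P2.R0=0 P2.R1=0
P1.R0=2 P1.R1=2 P2.R0=0 P2.R1=1
P1.R0=2 P1.R1=2 P2.R0=2 P2.R1=1

outcome vector order: (P1.R0,P1.R1,P2.R0,P2.R1)
|TSO outcomes| = 9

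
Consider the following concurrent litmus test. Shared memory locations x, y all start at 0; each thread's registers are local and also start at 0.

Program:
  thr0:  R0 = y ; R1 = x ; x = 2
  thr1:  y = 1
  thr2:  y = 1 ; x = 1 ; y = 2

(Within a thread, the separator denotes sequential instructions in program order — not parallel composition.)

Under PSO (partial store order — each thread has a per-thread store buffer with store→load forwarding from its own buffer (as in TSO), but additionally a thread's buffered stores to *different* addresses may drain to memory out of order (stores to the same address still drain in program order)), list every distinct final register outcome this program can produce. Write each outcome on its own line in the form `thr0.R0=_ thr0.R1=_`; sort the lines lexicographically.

outcome vector order: (thr0.R0,thr0.R1)
|PSO outcomes| = 6

thr0.R0=0 thr0.R1=0
thr0.R0=0 thr0.R1=1
thr0.R0=1 thr0.R1=0
thr0.R0=1 thr0.R1=1
thr0.R0=2 thr0.R1=0
thr0.R0=2 thr0.R1=1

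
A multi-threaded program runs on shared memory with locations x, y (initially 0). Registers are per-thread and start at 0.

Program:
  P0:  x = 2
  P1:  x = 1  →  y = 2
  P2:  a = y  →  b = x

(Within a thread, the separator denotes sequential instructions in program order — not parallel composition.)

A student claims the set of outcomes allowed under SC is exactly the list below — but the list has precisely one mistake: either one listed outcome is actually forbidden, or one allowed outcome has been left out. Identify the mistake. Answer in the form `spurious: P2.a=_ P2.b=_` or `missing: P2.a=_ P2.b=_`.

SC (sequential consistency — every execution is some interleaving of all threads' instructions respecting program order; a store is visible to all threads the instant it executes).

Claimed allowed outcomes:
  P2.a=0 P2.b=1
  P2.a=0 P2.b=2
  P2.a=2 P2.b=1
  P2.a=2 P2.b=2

outcome vector order: (P2.a,P2.b)
under SC → 00, 01, 02, 21, 22
SC∖claimed = {00}

missing: P2.a=0 P2.b=0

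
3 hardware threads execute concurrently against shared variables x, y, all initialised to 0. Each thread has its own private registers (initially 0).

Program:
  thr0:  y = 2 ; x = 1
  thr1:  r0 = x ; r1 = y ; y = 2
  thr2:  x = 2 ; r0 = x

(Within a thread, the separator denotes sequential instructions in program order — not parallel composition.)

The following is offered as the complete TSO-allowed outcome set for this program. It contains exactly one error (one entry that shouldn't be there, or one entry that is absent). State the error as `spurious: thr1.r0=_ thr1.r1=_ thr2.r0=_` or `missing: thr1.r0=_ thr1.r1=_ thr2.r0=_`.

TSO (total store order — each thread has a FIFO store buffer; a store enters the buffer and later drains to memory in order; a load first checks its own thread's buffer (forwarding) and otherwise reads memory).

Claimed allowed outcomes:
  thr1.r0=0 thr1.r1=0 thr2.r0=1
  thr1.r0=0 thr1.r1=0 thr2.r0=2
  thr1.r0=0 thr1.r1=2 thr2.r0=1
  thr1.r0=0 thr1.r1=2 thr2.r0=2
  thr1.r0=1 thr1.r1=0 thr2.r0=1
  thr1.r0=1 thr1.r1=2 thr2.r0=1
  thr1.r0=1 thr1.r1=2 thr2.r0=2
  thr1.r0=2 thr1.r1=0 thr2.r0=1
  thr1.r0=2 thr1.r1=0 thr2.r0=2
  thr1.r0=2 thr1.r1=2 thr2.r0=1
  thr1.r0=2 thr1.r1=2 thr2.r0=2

outcome vector order: (thr1.r0,thr1.r1,thr2.r0)
[TSO] allowed = {(0,0,1); (0,0,2); (0,2,1); (0,2,2); (1,2,1); (1,2,2); (2,0,1); (2,0,2); (2,2,1); (2,2,2)}
claimed∖TSO = {(1,0,1)}

spurious: thr1.r0=1 thr1.r1=0 thr2.r0=1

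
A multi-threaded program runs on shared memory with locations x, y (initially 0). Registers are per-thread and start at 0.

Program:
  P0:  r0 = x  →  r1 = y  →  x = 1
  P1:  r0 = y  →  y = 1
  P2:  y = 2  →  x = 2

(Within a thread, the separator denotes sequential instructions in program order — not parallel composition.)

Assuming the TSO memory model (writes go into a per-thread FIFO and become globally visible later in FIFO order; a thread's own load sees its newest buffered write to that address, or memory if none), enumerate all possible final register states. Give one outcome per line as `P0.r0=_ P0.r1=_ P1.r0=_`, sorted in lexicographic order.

P0.r0=0 P0.r1=0 P1.r0=0
P0.r0=0 P0.r1=0 P1.r0=2
P0.r0=0 P0.r1=1 P1.r0=0
P0.r0=0 P0.r1=1 P1.r0=2
P0.r0=0 P0.r1=2 P1.r0=0
P0.r0=0 P0.r1=2 P1.r0=2
P0.r0=2 P0.r1=1 P1.r0=0
P0.r0=2 P0.r1=1 P1.r0=2
P0.r0=2 P0.r1=2 P1.r0=0
P0.r0=2 P0.r1=2 P1.r0=2

outcome vector order: (P0.r0,P0.r1,P1.r0)
|TSO outcomes| = 10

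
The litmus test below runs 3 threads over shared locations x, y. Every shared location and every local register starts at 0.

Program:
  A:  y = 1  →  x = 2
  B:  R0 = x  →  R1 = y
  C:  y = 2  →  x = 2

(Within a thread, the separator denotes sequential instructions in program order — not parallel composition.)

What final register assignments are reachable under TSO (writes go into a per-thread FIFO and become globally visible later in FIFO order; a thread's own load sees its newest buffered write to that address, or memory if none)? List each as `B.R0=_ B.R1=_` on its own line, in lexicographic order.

B.R0=0 B.R1=0
B.R0=0 B.R1=1
B.R0=0 B.R1=2
B.R0=2 B.R1=1
B.R0=2 B.R1=2

outcome vector order: (B.R0,B.R1)
|TSO outcomes| = 5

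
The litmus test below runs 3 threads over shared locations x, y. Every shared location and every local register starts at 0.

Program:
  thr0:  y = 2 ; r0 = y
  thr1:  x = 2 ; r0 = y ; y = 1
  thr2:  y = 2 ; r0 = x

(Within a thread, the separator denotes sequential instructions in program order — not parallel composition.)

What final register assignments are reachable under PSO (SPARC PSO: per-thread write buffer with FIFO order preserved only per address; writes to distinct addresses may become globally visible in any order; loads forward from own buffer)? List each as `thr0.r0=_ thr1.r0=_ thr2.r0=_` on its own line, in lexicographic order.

thr0.r0=1 thr1.r0=0 thr2.r0=0
thr0.r0=1 thr1.r0=0 thr2.r0=2
thr0.r0=1 thr1.r0=2 thr2.r0=0
thr0.r0=1 thr1.r0=2 thr2.r0=2
thr0.r0=2 thr1.r0=0 thr2.r0=0
thr0.r0=2 thr1.r0=0 thr2.r0=2
thr0.r0=2 thr1.r0=2 thr2.r0=0
thr0.r0=2 thr1.r0=2 thr2.r0=2

outcome vector order: (thr0.r0,thr1.r0,thr2.r0)
|PSO outcomes| = 8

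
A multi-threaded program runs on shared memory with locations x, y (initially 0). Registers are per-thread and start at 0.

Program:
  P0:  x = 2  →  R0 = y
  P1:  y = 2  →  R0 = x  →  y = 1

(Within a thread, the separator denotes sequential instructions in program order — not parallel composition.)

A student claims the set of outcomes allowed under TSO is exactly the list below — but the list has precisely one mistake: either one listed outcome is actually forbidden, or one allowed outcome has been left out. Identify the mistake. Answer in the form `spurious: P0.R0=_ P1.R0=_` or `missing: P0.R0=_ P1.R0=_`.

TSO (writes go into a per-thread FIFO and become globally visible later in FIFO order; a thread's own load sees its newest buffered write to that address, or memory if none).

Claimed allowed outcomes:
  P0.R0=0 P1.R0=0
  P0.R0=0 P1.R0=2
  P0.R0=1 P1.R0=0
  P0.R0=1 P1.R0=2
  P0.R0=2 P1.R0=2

missing: P0.R0=2 P1.R0=0

outcome vector order: (P0.R0,P1.R0)
under TSO → (0,0); (0,2); (1,0); (1,2); (2,0); (2,2)
TSO∖claimed = {(2,0)}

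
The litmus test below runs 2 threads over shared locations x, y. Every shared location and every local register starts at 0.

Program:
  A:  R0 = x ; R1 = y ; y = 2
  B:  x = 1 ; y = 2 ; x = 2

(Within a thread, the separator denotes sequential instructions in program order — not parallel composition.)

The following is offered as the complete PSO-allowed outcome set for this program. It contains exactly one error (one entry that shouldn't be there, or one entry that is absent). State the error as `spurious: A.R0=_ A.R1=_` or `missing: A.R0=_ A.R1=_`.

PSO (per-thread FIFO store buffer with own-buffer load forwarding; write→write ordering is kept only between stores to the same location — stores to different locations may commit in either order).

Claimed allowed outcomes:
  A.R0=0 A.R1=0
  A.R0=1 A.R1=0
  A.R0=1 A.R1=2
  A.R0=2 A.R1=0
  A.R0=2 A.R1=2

outcome vector order: (A.R0,A.R1)
under PSO → 0/0 0/2 1/0 1/2 2/0 2/2
PSO∖claimed = {0/2}

missing: A.R0=0 A.R1=2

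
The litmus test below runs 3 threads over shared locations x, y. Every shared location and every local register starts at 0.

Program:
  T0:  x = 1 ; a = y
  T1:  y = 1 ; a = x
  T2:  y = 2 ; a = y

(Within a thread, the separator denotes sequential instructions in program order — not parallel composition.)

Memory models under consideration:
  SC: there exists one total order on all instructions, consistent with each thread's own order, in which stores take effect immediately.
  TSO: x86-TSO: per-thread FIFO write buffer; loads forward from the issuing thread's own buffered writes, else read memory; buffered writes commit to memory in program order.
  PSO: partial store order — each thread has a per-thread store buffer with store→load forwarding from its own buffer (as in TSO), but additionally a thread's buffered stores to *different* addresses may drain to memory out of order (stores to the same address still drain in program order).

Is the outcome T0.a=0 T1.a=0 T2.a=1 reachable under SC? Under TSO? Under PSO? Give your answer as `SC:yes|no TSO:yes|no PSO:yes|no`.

outcome vector order: (T0.a,T1.a,T2.a)
SC: 9 outcomes — {011; 012; 101; 102; 111; 112; 202; 211; 212}
TSO: 12 outcomes — {001; 002; 011; 012; 101; 102; 111; 112; 201; 202; 211; 212}
PSO: 12 outcomes — {001; 002; 011; 012; 101; 102; 111; 112; 201; 202; 211; 212}
target 001 ∈ {TSO,PSO}

SC:no TSO:yes PSO:yes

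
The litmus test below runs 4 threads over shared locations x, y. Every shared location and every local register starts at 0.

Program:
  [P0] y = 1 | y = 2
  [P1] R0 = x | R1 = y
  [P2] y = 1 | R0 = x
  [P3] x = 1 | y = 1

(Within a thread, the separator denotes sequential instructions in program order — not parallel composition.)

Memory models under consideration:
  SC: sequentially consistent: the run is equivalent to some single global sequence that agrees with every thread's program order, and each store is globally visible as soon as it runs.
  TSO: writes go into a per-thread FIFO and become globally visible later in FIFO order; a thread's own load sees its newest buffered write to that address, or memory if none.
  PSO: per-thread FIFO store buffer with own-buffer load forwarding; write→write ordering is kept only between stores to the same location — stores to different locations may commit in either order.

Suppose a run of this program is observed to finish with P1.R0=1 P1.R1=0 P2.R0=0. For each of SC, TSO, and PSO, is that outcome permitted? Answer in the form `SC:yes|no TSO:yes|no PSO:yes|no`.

SC:no TSO:yes PSO:yes

outcome vector order: (P1.R0,P1.R1,P2.R0)
SC: 11 outcomes — {0/0/0, 0/0/1, 0/1/0, 0/1/1, 0/2/0, 0/2/1, 1/0/1, 1/1/0, 1/1/1, 1/2/0, 1/2/1}
TSO: 12 outcomes — {0/0/0, 0/0/1, 0/1/0, 0/1/1, 0/2/0, 0/2/1, 1/0/0, 1/0/1, 1/1/0, 1/1/1, 1/2/0, 1/2/1}
PSO: 12 outcomes — {0/0/0, 0/0/1, 0/1/0, 0/1/1, 0/2/0, 0/2/1, 1/0/0, 1/0/1, 1/1/0, 1/1/1, 1/2/0, 1/2/1}
target 1/0/0 ∈ {TSO,PSO}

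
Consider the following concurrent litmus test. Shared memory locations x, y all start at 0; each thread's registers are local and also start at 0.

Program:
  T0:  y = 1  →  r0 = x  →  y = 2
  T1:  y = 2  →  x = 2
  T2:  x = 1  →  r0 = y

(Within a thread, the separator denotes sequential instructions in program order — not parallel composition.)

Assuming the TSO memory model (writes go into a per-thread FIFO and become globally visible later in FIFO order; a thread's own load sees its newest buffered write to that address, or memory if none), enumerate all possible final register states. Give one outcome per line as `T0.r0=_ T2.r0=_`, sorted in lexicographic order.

outcome vector order: (T0.r0,T2.r0)
|TSO outcomes| = 9

T0.r0=0 T2.r0=0
T0.r0=0 T2.r0=1
T0.r0=0 T2.r0=2
T0.r0=1 T2.r0=0
T0.r0=1 T2.r0=1
T0.r0=1 T2.r0=2
T0.r0=2 T2.r0=0
T0.r0=2 T2.r0=1
T0.r0=2 T2.r0=2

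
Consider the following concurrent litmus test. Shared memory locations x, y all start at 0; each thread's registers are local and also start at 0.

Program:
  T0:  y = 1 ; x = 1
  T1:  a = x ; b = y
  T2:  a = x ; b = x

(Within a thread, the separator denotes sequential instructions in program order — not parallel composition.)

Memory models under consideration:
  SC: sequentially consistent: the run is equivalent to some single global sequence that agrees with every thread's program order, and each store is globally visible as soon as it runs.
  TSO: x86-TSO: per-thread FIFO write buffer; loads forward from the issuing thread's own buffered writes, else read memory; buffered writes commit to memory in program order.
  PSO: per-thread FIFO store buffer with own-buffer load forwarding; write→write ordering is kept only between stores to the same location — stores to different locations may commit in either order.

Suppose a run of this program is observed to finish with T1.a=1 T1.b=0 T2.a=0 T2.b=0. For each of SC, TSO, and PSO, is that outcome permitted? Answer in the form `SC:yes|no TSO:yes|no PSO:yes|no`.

SC:no TSO:no PSO:yes

outcome vector order: (T1.a,T1.b,T2.a,T2.b)
[SC] allowed = {0/0/0/0, 0/0/0/1, 0/0/1/1, 0/1/0/0, 0/1/0/1, 0/1/1/1, 1/1/0/0, 1/1/0/1, 1/1/1/1}
[TSO] allowed = {0/0/0/0, 0/0/0/1, 0/0/1/1, 0/1/0/0, 0/1/0/1, 0/1/1/1, 1/1/0/0, 1/1/0/1, 1/1/1/1}
[PSO] allowed = {0/0/0/0, 0/0/0/1, 0/0/1/1, 0/1/0/0, 0/1/0/1, 0/1/1/1, 1/0/0/0, 1/0/0/1, 1/0/1/1, 1/1/0/0, 1/1/0/1, 1/1/1/1}
target 1/0/0/0 ∈ {PSO}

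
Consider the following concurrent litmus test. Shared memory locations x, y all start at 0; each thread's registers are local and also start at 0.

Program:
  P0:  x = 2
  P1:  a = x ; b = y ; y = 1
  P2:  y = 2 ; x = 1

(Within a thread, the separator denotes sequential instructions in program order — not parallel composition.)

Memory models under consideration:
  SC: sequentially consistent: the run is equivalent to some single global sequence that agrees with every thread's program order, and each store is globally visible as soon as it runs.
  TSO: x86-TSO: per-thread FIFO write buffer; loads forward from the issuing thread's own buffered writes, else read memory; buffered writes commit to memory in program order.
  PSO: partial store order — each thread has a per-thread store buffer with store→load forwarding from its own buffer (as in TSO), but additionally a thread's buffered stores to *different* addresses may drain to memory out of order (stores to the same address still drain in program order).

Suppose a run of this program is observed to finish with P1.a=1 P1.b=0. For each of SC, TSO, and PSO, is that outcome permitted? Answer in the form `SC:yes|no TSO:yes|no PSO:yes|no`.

SC:no TSO:no PSO:yes

outcome vector order: (P1.a,P1.b)
SC: 5 outcomes — {<0 0>, <0 2>, <1 2>, <2 0>, <2 2>}
TSO: 5 outcomes — {<0 0>, <0 2>, <1 2>, <2 0>, <2 2>}
PSO: 6 outcomes — {<0 0>, <0 2>, <1 0>, <1 2>, <2 0>, <2 2>}
target <1 0> ∈ {PSO}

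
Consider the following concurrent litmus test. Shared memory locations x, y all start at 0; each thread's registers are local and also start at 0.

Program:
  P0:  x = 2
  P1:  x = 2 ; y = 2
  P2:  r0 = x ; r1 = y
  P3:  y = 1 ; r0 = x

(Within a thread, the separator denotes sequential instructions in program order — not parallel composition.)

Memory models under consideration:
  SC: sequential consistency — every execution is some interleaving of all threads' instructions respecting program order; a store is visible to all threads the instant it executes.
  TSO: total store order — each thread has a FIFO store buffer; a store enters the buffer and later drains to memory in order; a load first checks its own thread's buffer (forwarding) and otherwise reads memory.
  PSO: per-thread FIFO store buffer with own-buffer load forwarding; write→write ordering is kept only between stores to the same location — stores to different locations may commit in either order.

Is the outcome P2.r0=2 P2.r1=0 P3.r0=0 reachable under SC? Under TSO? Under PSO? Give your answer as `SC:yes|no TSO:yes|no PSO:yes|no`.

SC:no TSO:yes PSO:yes

outcome vector order: (P2.r0,P2.r1,P3.r0)
under SC → 0/0/0 0/0/2 0/1/0 0/1/2 0/2/0 0/2/2 2/0/2 2/1/0 2/1/2 2/2/0 2/2/2
under TSO → 0/0/0 0/0/2 0/1/0 0/1/2 0/2/0 0/2/2 2/0/0 2/0/2 2/1/0 2/1/2 2/2/0 2/2/2
under PSO → 0/0/0 0/0/2 0/1/0 0/1/2 0/2/0 0/2/2 2/0/0 2/0/2 2/1/0 2/1/2 2/2/0 2/2/2
target 2/0/0 ∈ {TSO,PSO}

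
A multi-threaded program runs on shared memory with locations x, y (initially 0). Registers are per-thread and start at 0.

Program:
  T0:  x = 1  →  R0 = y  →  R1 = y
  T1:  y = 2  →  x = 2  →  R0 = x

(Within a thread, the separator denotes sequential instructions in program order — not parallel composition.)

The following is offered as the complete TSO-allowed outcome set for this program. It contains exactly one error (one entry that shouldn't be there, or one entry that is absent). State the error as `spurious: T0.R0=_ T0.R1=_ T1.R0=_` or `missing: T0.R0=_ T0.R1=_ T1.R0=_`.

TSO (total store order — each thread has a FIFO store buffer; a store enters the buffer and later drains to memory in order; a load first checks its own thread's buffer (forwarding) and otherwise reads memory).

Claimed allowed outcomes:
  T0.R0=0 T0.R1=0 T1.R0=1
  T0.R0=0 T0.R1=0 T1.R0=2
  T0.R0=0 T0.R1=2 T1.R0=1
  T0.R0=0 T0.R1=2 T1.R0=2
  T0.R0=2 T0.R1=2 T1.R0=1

outcome vector order: (T0.R0,T0.R1,T1.R0)
[TSO] allowed = {001, 002, 021, 022, 221, 222}
TSO∖claimed = {222}

missing: T0.R0=2 T0.R1=2 T1.R0=2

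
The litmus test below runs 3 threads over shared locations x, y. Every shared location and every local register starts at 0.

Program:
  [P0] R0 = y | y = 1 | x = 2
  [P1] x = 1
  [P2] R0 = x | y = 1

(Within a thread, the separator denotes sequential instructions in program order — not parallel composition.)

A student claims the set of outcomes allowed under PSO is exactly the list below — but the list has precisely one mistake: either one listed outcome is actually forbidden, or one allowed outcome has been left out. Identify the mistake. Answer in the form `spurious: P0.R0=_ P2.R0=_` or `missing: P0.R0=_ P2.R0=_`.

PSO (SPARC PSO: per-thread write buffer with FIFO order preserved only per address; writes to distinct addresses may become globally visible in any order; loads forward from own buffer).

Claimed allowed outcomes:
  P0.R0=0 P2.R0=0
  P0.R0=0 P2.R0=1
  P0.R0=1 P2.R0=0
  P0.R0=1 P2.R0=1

outcome vector order: (P0.R0,P2.R0)
PSO: 5 outcomes — {0/0, 0/1, 0/2, 1/0, 1/1}
PSO∖claimed = {0/2}

missing: P0.R0=0 P2.R0=2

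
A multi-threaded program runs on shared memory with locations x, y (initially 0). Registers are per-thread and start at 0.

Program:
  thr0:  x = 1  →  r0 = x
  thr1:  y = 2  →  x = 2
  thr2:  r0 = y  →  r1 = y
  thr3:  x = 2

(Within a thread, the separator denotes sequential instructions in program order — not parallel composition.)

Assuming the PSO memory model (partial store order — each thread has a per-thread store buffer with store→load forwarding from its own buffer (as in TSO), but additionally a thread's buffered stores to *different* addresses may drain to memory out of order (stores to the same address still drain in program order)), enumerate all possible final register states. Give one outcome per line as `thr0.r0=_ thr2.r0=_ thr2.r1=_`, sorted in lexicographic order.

outcome vector order: (thr0.r0,thr2.r0,thr2.r1)
|PSO outcomes| = 6

thr0.r0=1 thr2.r0=0 thr2.r1=0
thr0.r0=1 thr2.r0=0 thr2.r1=2
thr0.r0=1 thr2.r0=2 thr2.r1=2
thr0.r0=2 thr2.r0=0 thr2.r1=0
thr0.r0=2 thr2.r0=0 thr2.r1=2
thr0.r0=2 thr2.r0=2 thr2.r1=2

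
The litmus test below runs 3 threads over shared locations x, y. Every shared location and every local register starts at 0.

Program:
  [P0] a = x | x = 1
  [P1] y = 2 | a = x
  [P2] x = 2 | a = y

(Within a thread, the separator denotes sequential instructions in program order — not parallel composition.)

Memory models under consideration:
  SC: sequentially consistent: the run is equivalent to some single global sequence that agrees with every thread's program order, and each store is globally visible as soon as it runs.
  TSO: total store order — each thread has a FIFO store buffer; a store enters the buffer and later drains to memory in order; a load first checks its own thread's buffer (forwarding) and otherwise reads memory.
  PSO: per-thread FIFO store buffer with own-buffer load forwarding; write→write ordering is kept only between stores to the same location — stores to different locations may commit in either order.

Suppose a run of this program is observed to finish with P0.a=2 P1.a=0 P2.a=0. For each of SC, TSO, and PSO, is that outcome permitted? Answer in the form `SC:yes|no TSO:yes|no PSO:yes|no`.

outcome vector order: (P0.a,P1.a,P2.a)
SC: 10 outcomes — {0/0/2 0/1/0 0/1/2 0/2/0 0/2/2 2/0/2 2/1/0 2/1/2 2/2/0 2/2/2}
TSO: 12 outcomes — {0/0/0 0/0/2 0/1/0 0/1/2 0/2/0 0/2/2 2/0/0 2/0/2 2/1/0 2/1/2 2/2/0 2/2/2}
PSO: 12 outcomes — {0/0/0 0/0/2 0/1/0 0/1/2 0/2/0 0/2/2 2/0/0 2/0/2 2/1/0 2/1/2 2/2/0 2/2/2}
target 2/0/0 ∈ {TSO,PSO}

SC:no TSO:yes PSO:yes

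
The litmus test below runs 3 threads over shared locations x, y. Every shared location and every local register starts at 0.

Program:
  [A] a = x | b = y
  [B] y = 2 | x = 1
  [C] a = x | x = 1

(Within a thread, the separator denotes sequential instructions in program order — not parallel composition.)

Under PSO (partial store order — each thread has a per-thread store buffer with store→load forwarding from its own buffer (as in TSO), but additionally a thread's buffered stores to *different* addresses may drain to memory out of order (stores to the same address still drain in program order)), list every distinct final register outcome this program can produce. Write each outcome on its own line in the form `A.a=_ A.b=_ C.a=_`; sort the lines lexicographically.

outcome vector order: (A.a,A.b,C.a)
|PSO outcomes| = 8

A.a=0 A.b=0 C.a=0
A.a=0 A.b=0 C.a=1
A.a=0 A.b=2 C.a=0
A.a=0 A.b=2 C.a=1
A.a=1 A.b=0 C.a=0
A.a=1 A.b=0 C.a=1
A.a=1 A.b=2 C.a=0
A.a=1 A.b=2 C.a=1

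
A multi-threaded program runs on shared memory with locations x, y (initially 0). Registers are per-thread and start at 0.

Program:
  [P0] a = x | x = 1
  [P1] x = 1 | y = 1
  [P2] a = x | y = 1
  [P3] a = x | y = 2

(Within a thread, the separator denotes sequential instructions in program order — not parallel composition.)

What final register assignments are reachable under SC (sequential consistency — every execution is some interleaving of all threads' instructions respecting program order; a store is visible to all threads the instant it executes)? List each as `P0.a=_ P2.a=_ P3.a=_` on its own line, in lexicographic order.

P0.a=0 P2.a=0 P3.a=0
P0.a=0 P2.a=0 P3.a=1
P0.a=0 P2.a=1 P3.a=0
P0.a=0 P2.a=1 P3.a=1
P0.a=1 P2.a=0 P3.a=0
P0.a=1 P2.a=0 P3.a=1
P0.a=1 P2.a=1 P3.a=0
P0.a=1 P2.a=1 P3.a=1

outcome vector order: (P0.a,P2.a,P3.a)
|SC outcomes| = 8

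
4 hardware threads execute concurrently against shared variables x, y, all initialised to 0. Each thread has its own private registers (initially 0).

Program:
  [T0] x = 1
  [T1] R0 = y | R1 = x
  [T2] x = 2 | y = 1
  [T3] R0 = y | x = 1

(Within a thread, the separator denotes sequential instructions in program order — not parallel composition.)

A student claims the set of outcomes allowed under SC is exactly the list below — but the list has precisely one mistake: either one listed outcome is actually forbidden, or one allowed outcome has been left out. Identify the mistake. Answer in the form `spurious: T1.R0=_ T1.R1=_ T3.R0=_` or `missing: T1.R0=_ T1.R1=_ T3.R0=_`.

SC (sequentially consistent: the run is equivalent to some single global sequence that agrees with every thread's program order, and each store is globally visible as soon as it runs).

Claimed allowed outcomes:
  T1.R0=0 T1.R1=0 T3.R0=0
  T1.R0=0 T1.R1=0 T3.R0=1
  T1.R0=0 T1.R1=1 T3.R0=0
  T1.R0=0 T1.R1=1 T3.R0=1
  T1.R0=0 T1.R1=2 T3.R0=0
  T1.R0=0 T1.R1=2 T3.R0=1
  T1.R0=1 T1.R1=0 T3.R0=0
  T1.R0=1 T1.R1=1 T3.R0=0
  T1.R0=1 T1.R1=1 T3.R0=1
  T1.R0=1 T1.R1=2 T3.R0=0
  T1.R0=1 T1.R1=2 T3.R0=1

outcome vector order: (T1.R0,T1.R1,T3.R0)
SC: 10 outcomes — {000, 001, 010, 011, 020, 021, 110, 111, 120, 121}
claimed∖SC = {100}

spurious: T1.R0=1 T1.R1=0 T3.R0=0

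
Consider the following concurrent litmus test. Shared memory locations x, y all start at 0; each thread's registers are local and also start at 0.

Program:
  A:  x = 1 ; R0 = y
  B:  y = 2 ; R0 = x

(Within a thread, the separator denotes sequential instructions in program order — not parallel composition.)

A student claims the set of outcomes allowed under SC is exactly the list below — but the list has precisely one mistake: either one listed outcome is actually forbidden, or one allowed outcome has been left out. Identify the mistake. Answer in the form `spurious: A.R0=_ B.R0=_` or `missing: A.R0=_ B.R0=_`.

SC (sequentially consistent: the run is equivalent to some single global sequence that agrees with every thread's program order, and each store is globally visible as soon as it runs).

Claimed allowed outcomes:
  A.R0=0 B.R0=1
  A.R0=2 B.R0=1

outcome vector order: (A.R0,B.R0)
SC: 3 outcomes — {0/1 2/0 2/1}
SC∖claimed = {2/0}

missing: A.R0=2 B.R0=0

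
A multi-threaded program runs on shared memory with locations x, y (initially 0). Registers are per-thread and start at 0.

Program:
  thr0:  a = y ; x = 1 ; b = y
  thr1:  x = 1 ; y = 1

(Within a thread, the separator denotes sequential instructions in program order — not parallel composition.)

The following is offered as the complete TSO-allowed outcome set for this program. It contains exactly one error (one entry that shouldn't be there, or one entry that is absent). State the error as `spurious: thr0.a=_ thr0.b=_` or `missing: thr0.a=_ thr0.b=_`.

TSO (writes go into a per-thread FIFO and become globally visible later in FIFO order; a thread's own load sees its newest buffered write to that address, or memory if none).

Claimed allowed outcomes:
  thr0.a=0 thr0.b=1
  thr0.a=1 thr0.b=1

outcome vector order: (thr0.a,thr0.b)
[TSO] allowed = {<0 0>; <0 1>; <1 1>}
TSO∖claimed = {<0 0>}

missing: thr0.a=0 thr0.b=0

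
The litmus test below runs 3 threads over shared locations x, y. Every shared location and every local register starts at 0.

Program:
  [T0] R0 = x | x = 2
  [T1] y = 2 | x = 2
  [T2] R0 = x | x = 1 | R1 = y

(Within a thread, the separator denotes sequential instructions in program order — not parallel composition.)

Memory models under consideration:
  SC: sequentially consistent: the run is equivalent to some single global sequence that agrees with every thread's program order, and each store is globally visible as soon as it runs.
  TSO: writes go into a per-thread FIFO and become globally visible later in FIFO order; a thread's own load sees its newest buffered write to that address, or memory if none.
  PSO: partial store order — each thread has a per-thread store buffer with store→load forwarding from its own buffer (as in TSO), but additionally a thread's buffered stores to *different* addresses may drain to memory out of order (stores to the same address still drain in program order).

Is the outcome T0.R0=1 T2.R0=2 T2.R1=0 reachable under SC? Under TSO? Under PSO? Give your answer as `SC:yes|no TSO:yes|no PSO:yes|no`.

outcome vector order: (T0.R0,T2.R0,T2.R1)
[SC] allowed = {<0 0 0>, <0 0 2>, <0 2 0>, <0 2 2>, <1 0 0>, <1 0 2>, <1 2 2>, <2 0 0>, <2 0 2>, <2 2 2>}
[TSO] allowed = {<0 0 0>, <0 0 2>, <0 2 0>, <0 2 2>, <1 0 0>, <1 0 2>, <1 2 2>, <2 0 0>, <2 0 2>, <2 2 2>}
[PSO] allowed = {<0 0 0>, <0 0 2>, <0 2 0>, <0 2 2>, <1 0 0>, <1 0 2>, <1 2 0>, <1 2 2>, <2 0 0>, <2 0 2>, <2 2 0>, <2 2 2>}
target <1 2 0> ∈ {PSO}

SC:no TSO:no PSO:yes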